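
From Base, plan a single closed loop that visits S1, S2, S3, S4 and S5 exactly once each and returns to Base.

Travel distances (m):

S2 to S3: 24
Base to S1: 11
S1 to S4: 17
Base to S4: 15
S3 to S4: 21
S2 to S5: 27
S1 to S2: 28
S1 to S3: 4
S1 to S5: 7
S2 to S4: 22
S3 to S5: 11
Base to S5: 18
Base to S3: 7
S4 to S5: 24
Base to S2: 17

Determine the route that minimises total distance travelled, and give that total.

Base - S1 - S2 - S3 - S4 - S5 - Base: 11+28+24+21+24+18 = 126
Base - S1 - S2 - S3 - S5 - S4 - Base: 11+28+24+11+24+15 = 113
Base - S1 - S2 - S4 - S3 - S5 - Base: 11+28+22+21+11+18 = 111
Base - S1 - S2 - S4 - S5 - S3 - Base: 11+28+22+24+11+7 = 103
Base - S1 - S2 - S5 - S3 - S4 - Base: 11+28+27+11+21+15 = 113
Base - S1 - S2 - S5 - S4 - S3 - Base: 11+28+27+24+21+7 = 118
Base - S1 - S3 - S2 - S4 - S5 - Base: 11+4+24+22+24+18 = 103
Base - S1 - S3 - S2 - S5 - S4 - Base: 11+4+24+27+24+15 = 105
Base - S1 - S3 - S4 - S2 - S5 - Base: 11+4+21+22+27+18 = 103
Base - S1 - S3 - S4 - S5 - S2 - Base: 11+4+21+24+27+17 = 104
Base - S1 - S3 - S5 - S2 - S4 - Base: 11+4+11+27+22+15 = 90
Base - S1 - S3 - S5 - S4 - S2 - Base: 11+4+11+24+22+17 = 89
Base - S1 - S4 - S2 - S3 - S5 - Base: 11+17+22+24+11+18 = 103
Base - S1 - S4 - S2 - S5 - S3 - Base: 11+17+22+27+11+7 = 95
… (46 more)
Base - S2 - S4 - S1 - S5 - S3 - Base: 17+22+17+7+11+7 = 81  ← best
The minimum is 81.
One optimal route: Base → S2 → S4 → S1 → S5 → S3 → Base (or its reverse).

Shortest round trip = 81 m.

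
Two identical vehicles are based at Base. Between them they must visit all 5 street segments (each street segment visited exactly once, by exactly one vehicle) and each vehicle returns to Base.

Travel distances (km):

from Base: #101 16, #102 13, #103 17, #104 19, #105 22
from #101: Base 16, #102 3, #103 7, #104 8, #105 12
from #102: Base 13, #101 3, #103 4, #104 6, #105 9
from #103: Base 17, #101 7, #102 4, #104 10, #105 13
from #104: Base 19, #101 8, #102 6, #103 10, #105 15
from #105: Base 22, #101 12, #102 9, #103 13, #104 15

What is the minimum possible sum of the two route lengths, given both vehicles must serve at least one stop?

Check every non-empty split of the stops between the two vehicles; for each half take its own optimal tour:
  {#101} + {#102, #103, #104, #105}: 32 + 64 = 96
  {#102} + {#101, #103, #104, #105}: 26 + 69 = 95
  {#101, #102} + {#103, #104, #105}: 32 + 64 = 96
  {#103} + {#101, #102, #104, #105}: 34 + 61 = 95
  {#101, #103} + {#102, #104, #105}: 40 + 56 = 96
  {#102, #103} + {#101, #104, #105}: 34 + 61 = 95
  … (15 splits in total)
Best: vehicle 1 Base → #102 → Base = 26; vehicle 2 Base → #101 → #104 → #103 → #105 → Base = 69; combined 95.

Minimum combined distance: 95 km.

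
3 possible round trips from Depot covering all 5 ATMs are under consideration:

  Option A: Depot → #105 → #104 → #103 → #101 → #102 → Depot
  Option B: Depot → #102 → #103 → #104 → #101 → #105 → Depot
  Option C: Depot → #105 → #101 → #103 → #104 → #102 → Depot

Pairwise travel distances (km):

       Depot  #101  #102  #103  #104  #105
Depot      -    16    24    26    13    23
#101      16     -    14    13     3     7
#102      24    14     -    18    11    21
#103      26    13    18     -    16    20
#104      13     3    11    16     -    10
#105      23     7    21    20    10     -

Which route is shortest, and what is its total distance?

Option A: 23 + 10 + 16 + 13 + 14 + 24 = 100
Option B: 24 + 18 + 16 + 3 + 7 + 23 = 91
Option C: 23 + 7 + 13 + 16 + 11 + 24 = 94

Shortest is Option B, total 91 km.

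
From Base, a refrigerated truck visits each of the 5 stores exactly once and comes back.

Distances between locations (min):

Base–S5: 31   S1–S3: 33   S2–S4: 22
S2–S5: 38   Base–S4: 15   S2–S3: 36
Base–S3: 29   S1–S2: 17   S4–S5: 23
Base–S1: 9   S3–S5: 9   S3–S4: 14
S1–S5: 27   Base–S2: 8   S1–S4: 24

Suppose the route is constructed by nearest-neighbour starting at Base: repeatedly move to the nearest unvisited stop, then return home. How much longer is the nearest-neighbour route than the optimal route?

From Base: S2=8, S1=9, S4=15, S3=29, S5=31 → choose S2 (8).
From S2: S1=17, S4=22, S3=36, S5=38 → choose S1 (17).
From S1: S4=24, S5=27, S3=33 → choose S4 (24).
From S4: S3=14, S5=23 → choose S3 (14).
From S3: S5=9 → choose S5 (9).
NN route Base → S2 → S1 → S4 → S3 → S5 → Base costs 103.
Optimal: Base → S1 → S5 → S3 → S4 → S2 → Base costs 89 (by enumerating all 60 distinct tours).
Excess = 103 − 89 = 14.

The nearest-neighbour route is 14 min longer than optimal.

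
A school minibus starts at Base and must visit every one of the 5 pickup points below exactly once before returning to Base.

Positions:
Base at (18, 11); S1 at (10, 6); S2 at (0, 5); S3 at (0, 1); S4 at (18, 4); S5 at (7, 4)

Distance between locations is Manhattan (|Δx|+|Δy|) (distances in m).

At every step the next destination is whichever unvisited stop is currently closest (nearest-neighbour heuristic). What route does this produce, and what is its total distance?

Total distance 62 m via the nearest-neighbour route Base → S4 → S1 → S5 → S2 → S3 → Base.

Base → [S4:7 / S1:13 / S5:18 / S2:24 / S3:28] → S4 (7)
S4 → [S1:10 / S5:11 / S2:19 / S3:21] → S1 (10)
S1 → [S5:5 / S2:11 / S3:15] → S5 (5)
S5 → [S2:8 / S3:10] → S2 (8)
S2 → [S3:4] → S3 (4)
Return S3→Base: 28.
Total = 7 + 10 + 5 + 8 + 4 + 28 = 62.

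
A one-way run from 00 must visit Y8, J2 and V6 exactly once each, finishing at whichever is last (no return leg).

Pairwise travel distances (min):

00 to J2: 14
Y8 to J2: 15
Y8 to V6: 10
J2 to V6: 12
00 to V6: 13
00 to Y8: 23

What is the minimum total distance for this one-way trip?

Minimum one-way distance = 36 min.

There are 3! = 6 possible orderings.
00 - Y8 - J2 - V6: 23+15+12 = 50
00 - Y8 - V6 - J2: 23+10+12 = 45
00 - J2 - Y8 - V6: 14+15+10 = 39
00 - J2 - V6 - Y8: 14+12+10 = 36
00 - V6 - Y8 - J2: 13+10+15 = 38
00 - V6 - J2 - Y8: 13+12+15 = 40
The minimum is 36.
One shortest path: 00 → J2 → V6 → Y8.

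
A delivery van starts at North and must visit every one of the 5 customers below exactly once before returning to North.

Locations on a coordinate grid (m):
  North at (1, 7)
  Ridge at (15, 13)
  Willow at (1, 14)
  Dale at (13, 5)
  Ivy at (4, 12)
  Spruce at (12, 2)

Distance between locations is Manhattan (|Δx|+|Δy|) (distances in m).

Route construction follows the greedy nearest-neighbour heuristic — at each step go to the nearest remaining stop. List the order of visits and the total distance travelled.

Total distance 54 m via the nearest-neighbour route North → Willow → Ivy → Ridge → Dale → Spruce → North.

At North the remaining stops are Willow 7, Ivy 8, Dale 14, Spruce 16, Ridge 20; go to Willow.
At Willow the remaining stops are Ivy 5, Ridge 15, Dale 21, Spruce 23; go to Ivy.
At Ivy the remaining stops are Ridge 12, Dale 16, Spruce 18; go to Ridge.
At Ridge the remaining stops are Dale 10, Spruce 14; go to Dale.
At Dale the remaining stops are Spruce 4; go to Spruce.
Return Spruce→North: 16.
Total = 7 + 5 + 12 + 10 + 4 + 16 = 54.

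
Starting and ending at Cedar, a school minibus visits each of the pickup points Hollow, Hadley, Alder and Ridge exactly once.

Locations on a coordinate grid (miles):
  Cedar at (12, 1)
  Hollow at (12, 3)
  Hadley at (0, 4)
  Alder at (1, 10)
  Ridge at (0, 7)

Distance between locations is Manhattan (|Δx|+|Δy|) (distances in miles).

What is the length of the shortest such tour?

Shortest round trip = 42 miles.

There are 12 distinct closed tours to check (reversals are equivalent).
Cedar - Hollow - Hadley - Alder - Ridge - Cedar: 2+13+7+4+18 = 44
Cedar - Hollow - Hadley - Ridge - Alder - Cedar: 2+13+3+4+20 = 42
Cedar - Hollow - Alder - Hadley - Ridge - Cedar: 2+18+7+3+18 = 48
Cedar - Hollow - Alder - Ridge - Hadley - Cedar: 2+18+4+3+15 = 42
Cedar - Hollow - Ridge - Hadley - Alder - Cedar: 2+16+3+7+20 = 48
Cedar - Hollow - Ridge - Alder - Hadley - Cedar: 2+16+4+7+15 = 44
Cedar - Hadley - Hollow - Alder - Ridge - Cedar: 15+13+18+4+18 = 68
Cedar - Hadley - Hollow - Ridge - Alder - Cedar: 15+13+16+4+20 = 68
Cedar - Hadley - Alder - Hollow - Ridge - Cedar: 15+7+18+16+18 = 74
Cedar - Hadley - Ridge - Hollow - Alder - Cedar: 15+3+16+18+20 = 72
Cedar - Alder - Hollow - Hadley - Ridge - Cedar: 20+18+13+3+18 = 72
Cedar - Alder - Hadley - Hollow - Ridge - Cedar: 20+7+13+16+18 = 74
The minimum is 42.
One optimal route: Cedar → Hollow → Hadley → Ridge → Alder → Cedar (or its reverse).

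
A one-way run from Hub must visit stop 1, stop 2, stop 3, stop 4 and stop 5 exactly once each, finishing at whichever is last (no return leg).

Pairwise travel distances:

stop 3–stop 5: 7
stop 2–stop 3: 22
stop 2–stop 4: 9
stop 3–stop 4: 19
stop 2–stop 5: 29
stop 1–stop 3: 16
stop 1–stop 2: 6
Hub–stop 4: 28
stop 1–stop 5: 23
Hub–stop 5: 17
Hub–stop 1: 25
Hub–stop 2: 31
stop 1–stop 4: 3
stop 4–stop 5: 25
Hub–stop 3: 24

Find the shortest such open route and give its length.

Shortest open route: 52.

There are 5! = 120 possible orderings.
Hub→stop 1→stop 2→stop 3→stop 4→stop 5: 25+6+22+19+25 = 97
Hub→stop 1→stop 2→stop 3→stop 5→stop 4: 25+6+22+7+25 = 85
Hub→stop 1→stop 2→stop 4→stop 3→stop 5: 25+6+9+19+7 = 66
Hub→stop 1→stop 2→stop 4→stop 5→stop 3: 25+6+9+25+7 = 72
Hub→stop 1→stop 2→stop 5→stop 3→stop 4: 25+6+29+7+19 = 86
Hub→stop 1→stop 2→stop 5→stop 4→stop 3: 25+6+29+25+19 = 104
Hub→stop 1→stop 3→stop 2→stop 4→stop 5: 25+16+22+9+25 = 97
Hub→stop 1→stop 3→stop 2→stop 5→stop 4: 25+16+22+29+25 = 117
Hub→stop 1→stop 3→stop 4→stop 2→stop 5: 25+16+19+9+29 = 98
Hub→stop 1→stop 3→stop 4→stop 5→stop 2: 25+16+19+25+29 = 114
Hub→stop 1→stop 3→stop 5→stop 2→stop 4: 25+16+7+29+9 = 86
Hub→stop 1→stop 3→stop 5→stop 4→stop 2: 25+16+7+25+9 = 82
Hub→stop 1→stop 4→stop 2→stop 3→stop 5: 25+3+9+22+7 = 66
Hub→stop 1→stop 4→stop 2→stop 5→stop 3: 25+3+9+29+7 = 73
… (106 more)
Hub→stop 5→stop 3→stop 1→stop 4→stop 2: 17+7+16+3+9 = 52  ← best
The minimum is 52.
One shortest path: Hub → stop 5 → stop 3 → stop 1 → stop 4 → stop 2.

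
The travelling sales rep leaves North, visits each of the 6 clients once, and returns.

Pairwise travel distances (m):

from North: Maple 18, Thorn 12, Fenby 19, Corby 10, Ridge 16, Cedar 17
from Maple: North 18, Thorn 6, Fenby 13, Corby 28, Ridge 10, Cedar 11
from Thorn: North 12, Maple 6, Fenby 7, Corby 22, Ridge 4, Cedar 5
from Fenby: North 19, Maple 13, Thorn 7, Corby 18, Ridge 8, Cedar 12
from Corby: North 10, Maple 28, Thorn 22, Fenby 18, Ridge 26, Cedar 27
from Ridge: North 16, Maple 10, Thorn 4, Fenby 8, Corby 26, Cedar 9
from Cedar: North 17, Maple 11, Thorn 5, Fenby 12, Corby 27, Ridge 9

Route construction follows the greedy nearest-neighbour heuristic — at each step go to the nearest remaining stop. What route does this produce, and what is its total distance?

From North: distances to unvisited — Corby=10, Thorn=12, Ridge=16, Cedar=17, Maple=18, Fenby=19. Nearest is Corby (10).
From Corby: distances to unvisited — Fenby=18, Thorn=22, Ridge=26, Cedar=27, Maple=28. Nearest is Fenby (18).
From Fenby: distances to unvisited — Thorn=7, Ridge=8, Cedar=12, Maple=13. Nearest is Thorn (7).
From Thorn: distances to unvisited — Ridge=4, Cedar=5, Maple=6. Nearest is Ridge (4).
From Ridge: distances to unvisited — Cedar=9, Maple=10. Nearest is Cedar (9).
From Cedar: distances to unvisited — Maple=11. Nearest is Maple (11).
Return Maple→North: 18.
Total = 10 + 18 + 7 + 4 + 9 + 11 + 18 = 77.

Nearest-neighbour total = 77 m; route North → Corby → Fenby → Thorn → Ridge → Cedar → Maple → North.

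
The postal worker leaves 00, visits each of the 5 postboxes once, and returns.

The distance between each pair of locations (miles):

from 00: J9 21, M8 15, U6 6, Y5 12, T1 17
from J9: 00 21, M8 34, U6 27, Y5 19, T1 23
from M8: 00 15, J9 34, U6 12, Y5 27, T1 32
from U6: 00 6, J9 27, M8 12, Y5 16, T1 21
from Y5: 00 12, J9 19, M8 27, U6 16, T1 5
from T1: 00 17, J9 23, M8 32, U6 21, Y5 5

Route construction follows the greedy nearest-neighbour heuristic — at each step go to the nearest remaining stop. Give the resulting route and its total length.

Total distance 94 miles via the nearest-neighbour route 00 → U6 → M8 → Y5 → T1 → J9 → 00.

00 → [U6:6 / Y5:12 / M8:15 / T1:17 / J9:21] → U6 (6)
U6 → [M8:12 / Y5:16 / T1:21 / J9:27] → M8 (12)
M8 → [Y5:27 / T1:32 / J9:34] → Y5 (27)
Y5 → [T1:5 / J9:19] → T1 (5)
T1 → [J9:23] → J9 (23)
Return J9→00: 21.
Total = 6 + 12 + 27 + 5 + 23 + 21 = 94.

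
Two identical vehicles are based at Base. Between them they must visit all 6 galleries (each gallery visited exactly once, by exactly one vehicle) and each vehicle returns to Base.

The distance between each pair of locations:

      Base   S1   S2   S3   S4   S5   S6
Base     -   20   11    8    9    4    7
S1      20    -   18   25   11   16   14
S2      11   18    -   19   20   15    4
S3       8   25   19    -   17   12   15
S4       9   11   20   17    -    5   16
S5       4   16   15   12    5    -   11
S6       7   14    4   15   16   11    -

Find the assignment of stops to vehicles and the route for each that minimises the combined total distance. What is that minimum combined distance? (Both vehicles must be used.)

There are 2^5 − 1 = 31 ways to divide the 6 stops into two non-empty groups. For each, the best each vehicle can do is its own shortest tour through its group:
  {S1} + {S2, S3, S4, S5, S6}: 40 + 56 = 96
  {S2} + {S1, S3, S4, S5, S6}: 22 + 57 = 79
  {S1, S2} + {S3, S4, S5, S6}: 49 + 48 = 97
  {S3} + {S1, S2, S4, S5, S6}: 16 + 49 = 65
  {S1, S3} + {S2, S4, S5, S6}: 53 + 40 = 93
  {S2, S3} + {S1, S4, S5, S6}: 38 + 41 = 79
  … (31 splits in total)
Best: vehicle 1 Base → S3 → Base = 16; vehicle 2 Base → S2 → S6 → S1 → S4 → S5 → Base = 49; combined 65.

65 — the smallest possible combined total.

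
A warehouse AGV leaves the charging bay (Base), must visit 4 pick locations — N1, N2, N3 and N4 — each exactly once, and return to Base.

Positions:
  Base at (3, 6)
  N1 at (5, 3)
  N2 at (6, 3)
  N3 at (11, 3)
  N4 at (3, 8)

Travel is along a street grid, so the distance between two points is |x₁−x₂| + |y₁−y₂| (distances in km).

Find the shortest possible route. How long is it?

Shortest round trip = 26 km.

With 4 stops there are 4!/2 = 12 distinct round trips (a route and its reverse cost the same).
Base - N1 - N2 - N3 - N4 - Base: 5+1+5+13+2 = 26
Base - N1 - N2 - N4 - N3 - Base: 5+1+8+13+11 = 38
Base - N1 - N3 - N2 - N4 - Base: 5+6+5+8+2 = 26
Base - N1 - N3 - N4 - N2 - Base: 5+6+13+8+6 = 38
Base - N1 - N4 - N2 - N3 - Base: 5+7+8+5+11 = 36
Base - N1 - N4 - N3 - N2 - Base: 5+7+13+5+6 = 36
Base - N2 - N1 - N3 - N4 - Base: 6+1+6+13+2 = 28
Base - N2 - N1 - N4 - N3 - Base: 6+1+7+13+11 = 38
Base - N2 - N3 - N1 - N4 - Base: 6+5+6+7+2 = 26
Base - N2 - N4 - N1 - N3 - Base: 6+8+7+6+11 = 38
Base - N3 - N1 - N2 - N4 - Base: 11+6+1+8+2 = 28
Base - N3 - N2 - N1 - N4 - Base: 11+5+1+7+2 = 26
The minimum is 26.
One optimal route: Base → N1 → N2 → N3 → N4 → Base (or its reverse).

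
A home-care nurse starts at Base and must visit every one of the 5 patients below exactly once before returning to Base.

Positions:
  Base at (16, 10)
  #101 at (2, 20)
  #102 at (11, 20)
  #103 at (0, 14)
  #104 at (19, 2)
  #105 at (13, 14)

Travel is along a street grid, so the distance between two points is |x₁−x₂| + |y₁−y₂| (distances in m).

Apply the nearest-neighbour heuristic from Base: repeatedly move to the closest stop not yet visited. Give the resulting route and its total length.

Total distance 74 m via the nearest-neighbour route Base → #105 → #102 → #101 → #103 → #104 → Base.

From Base: distances to unvisited — #105=7, #104=11, #102=15, #103=20, #101=24. Nearest is #105 (7).
From #105: distances to unvisited — #102=8, #103=13, #101=17, #104=18. Nearest is #102 (8).
From #102: distances to unvisited — #101=9, #103=17, #104=26. Nearest is #101 (9).
From #101: distances to unvisited — #103=8, #104=35. Nearest is #103 (8).
From #103: distances to unvisited — #104=31. Nearest is #104 (31).
Return #104→Base: 11.
Total = 7 + 8 + 9 + 8 + 31 + 11 = 74.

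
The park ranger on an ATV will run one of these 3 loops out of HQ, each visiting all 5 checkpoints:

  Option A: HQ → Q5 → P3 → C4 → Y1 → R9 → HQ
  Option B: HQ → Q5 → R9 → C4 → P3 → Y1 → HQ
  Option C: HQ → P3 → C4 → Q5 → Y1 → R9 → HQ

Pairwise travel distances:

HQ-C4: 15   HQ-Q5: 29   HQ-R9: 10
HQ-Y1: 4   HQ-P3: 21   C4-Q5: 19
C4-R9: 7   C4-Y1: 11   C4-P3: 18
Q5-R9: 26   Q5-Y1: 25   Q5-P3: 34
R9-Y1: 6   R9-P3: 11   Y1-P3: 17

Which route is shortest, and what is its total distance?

Option A: 29 + 34 + 18 + 11 + 6 + 10 = 108
Option B: 29 + 26 + 7 + 18 + 17 + 4 = 101
Option C: 21 + 18 + 19 + 25 + 6 + 10 = 99

99 — Option C is the shortest.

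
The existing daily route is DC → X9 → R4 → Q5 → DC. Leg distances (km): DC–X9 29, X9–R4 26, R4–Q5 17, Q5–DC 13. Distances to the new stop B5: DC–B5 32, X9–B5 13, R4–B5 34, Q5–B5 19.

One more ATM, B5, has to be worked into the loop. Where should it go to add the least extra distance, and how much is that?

Minimum extra distance: 16 km, inserting B5 between DC and X9.

Insertion cost between consecutive stops i–j is d(i,B5) + d(B5,j) − d(i,j):
  between DC and X9: 32 + 13 − 29 = 16
  between X9 and R4: 13 + 34 − 26 = 21
  between R4 and Q5: 34 + 19 − 17 = 36
  between Q5 and DC: 19 + 32 − 13 = 38
Cheapest insertion is between DC and X9, adding 16.
New total = 85 + 16 = 101.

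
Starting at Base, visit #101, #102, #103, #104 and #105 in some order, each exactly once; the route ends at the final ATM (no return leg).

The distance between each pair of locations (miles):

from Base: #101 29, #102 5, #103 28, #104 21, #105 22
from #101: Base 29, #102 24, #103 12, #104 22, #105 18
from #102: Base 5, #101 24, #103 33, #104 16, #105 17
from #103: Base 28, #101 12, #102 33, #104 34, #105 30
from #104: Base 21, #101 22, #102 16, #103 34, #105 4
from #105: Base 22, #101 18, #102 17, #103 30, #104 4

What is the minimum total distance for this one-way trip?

There are 5! = 120 possible orderings.
Base→#101→#102→#103→#104→#105: 29+24+33+34+4 = 124
Base→#101→#102→#103→#105→#104: 29+24+33+30+4 = 120
Base→#101→#102→#104→#103→#105: 29+24+16+34+30 = 133
Base→#101→#102→#104→#105→#103: 29+24+16+4+30 = 103
Base→#101→#102→#105→#103→#104: 29+24+17+30+34 = 134
Base→#101→#102→#105→#104→#103: 29+24+17+4+34 = 108
Base→#101→#103→#102→#104→#105: 29+12+33+16+4 = 94
Base→#101→#103→#102→#105→#104: 29+12+33+17+4 = 95
Base→#101→#103→#104→#102→#105: 29+12+34+16+17 = 108
Base→#101→#103→#104→#105→#102: 29+12+34+4+17 = 96
Base→#101→#103→#105→#102→#104: 29+12+30+17+16 = 104
Base→#101→#103→#105→#104→#102: 29+12+30+4+16 = 91
Base→#101→#104→#102→#103→#105: 29+22+16+33+30 = 130
Base→#101→#104→#102→#105→#103: 29+22+16+17+30 = 114
… (106 more)
Base→#102→#104→#105→#101→#103: 5+16+4+18+12 = 55  ← best
The minimum is 55.
One shortest path: Base → #102 → #104 → #105 → #101 → #103.

Shortest open route: 55 miles.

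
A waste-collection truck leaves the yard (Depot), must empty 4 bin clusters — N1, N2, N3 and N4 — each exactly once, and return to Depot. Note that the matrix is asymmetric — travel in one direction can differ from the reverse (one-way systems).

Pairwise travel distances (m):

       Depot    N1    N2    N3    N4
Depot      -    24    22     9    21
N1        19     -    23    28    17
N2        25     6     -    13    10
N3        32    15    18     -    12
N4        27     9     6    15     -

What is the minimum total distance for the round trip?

52 m — the shortest possible round trip.

Depot - N1 - N2 - N3 - N4 - Depot: 24+23+13+12+27 = 99
Depot - N1 - N2 - N4 - N3 - Depot: 24+23+10+15+32 = 104
Depot - N1 - N3 - N2 - N4 - Depot: 24+28+18+10+27 = 107
Depot - N1 - N3 - N4 - N2 - Depot: 24+28+12+6+25 = 95
Depot - N1 - N4 - N2 - N3 - Depot: 24+17+6+13+32 = 92
Depot - N1 - N4 - N3 - N2 - Depot: 24+17+15+18+25 = 99
Depot - N2 - N1 - N3 - N4 - Depot: 22+6+28+12+27 = 95
Depot - N2 - N1 - N4 - N3 - Depot: 22+6+17+15+32 = 92
Depot - N2 - N3 - N1 - N4 - Depot: 22+13+15+17+27 = 94
Depot - N2 - N3 - N4 - N1 - Depot: 22+13+12+9+19 = 75
Depot - N2 - N4 - N1 - N3 - Depot: 22+10+9+28+32 = 101
Depot - N2 - N4 - N3 - N1 - Depot: 22+10+15+15+19 = 81
Depot - N3 - N1 - N2 - N4 - Depot: 9+15+23+10+27 = 84
Depot - N3 - N1 - N4 - N2 - Depot: 9+15+17+6+25 = 72
… (10 more)
Depot - N3 - N4 - N2 - N1 - Depot: 9+12+6+6+19 = 52  ← best
The minimum is 52.
One optimal route: Depot → N3 → N4 → N2 → N1 → Depot.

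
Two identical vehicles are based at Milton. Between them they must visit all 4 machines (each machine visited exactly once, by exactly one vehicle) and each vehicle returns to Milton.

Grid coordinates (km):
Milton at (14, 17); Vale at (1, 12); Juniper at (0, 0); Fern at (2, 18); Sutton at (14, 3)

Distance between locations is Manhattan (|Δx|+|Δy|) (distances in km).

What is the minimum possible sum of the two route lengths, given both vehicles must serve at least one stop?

Check every non-empty split of the stops between the two vehicles; for each half take its own optimal tour:
  {Vale} + {Juniper, Fern, Sutton}: 36 + 64 = 100
  {Juniper} + {Vale, Fern, Sutton}: 62 + 56 = 118
  {Vale, Juniper} + {Fern, Sutton}: 62 + 54 = 116
  {Fern} + {Vale, Juniper, Sutton}: 26 + 62 = 88
  {Vale, Fern} + {Juniper, Sutton}: 38 + 62 = 100
  {Juniper, Fern} + {Vale, Sutton}: 64 + 54 = 118
  … (7 splits in total)
Best: vehicle 1 Milton → Fern → Milton = 26; vehicle 2 Milton → Vale → Juniper → Sutton → Milton = 62; combined 88.

88 km — the smallest possible combined total.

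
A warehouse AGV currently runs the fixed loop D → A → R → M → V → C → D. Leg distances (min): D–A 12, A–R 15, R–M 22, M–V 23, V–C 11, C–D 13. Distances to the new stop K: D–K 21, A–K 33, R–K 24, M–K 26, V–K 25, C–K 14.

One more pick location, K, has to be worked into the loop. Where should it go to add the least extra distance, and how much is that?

Insertion cost between consecutive stops i–j is d(i,K) + d(K,j) − d(i,j):
  between D and A: 21 + 33 − 12 = 42
  between A and R: 33 + 24 − 15 = 42
  between R and M: 24 + 26 − 22 = 28
  between M and V: 26 + 25 − 23 = 28
  between V and C: 25 + 14 − 11 = 28
  between C and D: 14 + 21 − 13 = 22
Cheapest insertion is between C and D, adding 22.
New total = 96 + 22 = 118.

Adding 22 min by placing K on the C–D leg.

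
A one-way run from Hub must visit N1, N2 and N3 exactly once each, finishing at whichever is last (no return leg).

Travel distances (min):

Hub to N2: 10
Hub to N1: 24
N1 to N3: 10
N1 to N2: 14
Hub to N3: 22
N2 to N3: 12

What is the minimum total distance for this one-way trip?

Minimum one-way distance = 32 min.

There are 3! = 6 possible orderings.
Hub → N1 → N2 → N3: 24+14+12 = 50
Hub → N1 → N3 → N2: 24+10+12 = 46
Hub → N2 → N1 → N3: 10+14+10 = 34
Hub → N2 → N3 → N1: 10+12+10 = 32
Hub → N3 → N1 → N2: 22+10+14 = 46
Hub → N3 → N2 → N1: 22+12+14 = 48
The minimum is 32.
One shortest path: Hub → N2 → N3 → N1.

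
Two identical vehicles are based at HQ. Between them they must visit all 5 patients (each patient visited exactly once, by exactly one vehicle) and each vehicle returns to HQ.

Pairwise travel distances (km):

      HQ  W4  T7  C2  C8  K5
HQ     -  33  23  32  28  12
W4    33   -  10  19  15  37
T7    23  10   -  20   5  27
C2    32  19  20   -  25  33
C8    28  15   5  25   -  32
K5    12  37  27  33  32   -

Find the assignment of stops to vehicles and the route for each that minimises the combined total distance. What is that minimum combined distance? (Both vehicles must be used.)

Try each way of splitting the stops between the two vehicles (each non-empty) and, for each split, find the best tour for each vehicle:
  {W4} + {T7, C2, C8, K5}: 66 + 98 = 164
  {T7} + {W4, C2, C8, K5}: 46 + 107 = 153
  {W4, T7} + {C2, C8, K5}: 66 + 98 = 164
  {C2} + {W4, T7, C8, K5}: 64 + 92 = 156
  {W4, C2} + {T7, C8, K5}: 84 + 72 = 156
  {T7, C2} + {W4, C8, K5}: 75 + 92 = 167
  … (15 splits in total)
  {W4, T7, C2, C8} + {K5}: 94 + 24 = 118  ← best
Best: vehicle 1 HQ → T7 → C8 → W4 → C2 → HQ = 94; vehicle 2 HQ → K5 → HQ = 24; combined 118.

118 km — the smallest possible combined total.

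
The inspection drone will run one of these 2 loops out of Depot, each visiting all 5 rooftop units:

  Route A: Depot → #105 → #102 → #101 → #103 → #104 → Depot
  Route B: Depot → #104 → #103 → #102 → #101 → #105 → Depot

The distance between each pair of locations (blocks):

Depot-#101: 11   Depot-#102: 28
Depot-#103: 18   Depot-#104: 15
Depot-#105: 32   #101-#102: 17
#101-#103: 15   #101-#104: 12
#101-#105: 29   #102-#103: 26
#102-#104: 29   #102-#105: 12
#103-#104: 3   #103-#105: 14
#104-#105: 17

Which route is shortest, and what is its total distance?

Route A: 32 + 12 + 17 + 15 + 3 + 15 = 94
Route B: 15 + 3 + 26 + 17 + 29 + 32 = 122

94 blocks — Route A is the shortest.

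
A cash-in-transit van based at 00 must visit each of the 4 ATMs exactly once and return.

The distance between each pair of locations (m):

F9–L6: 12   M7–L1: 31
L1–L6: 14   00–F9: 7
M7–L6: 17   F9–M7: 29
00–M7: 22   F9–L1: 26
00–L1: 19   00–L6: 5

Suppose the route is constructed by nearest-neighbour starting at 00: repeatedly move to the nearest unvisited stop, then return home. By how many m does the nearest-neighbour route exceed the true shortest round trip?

Excess over optimum: 10 m.

From 00: L6=5, F9=7, L1=19, M7=22 → choose L6 (5).
From L6: F9=12, L1=14, M7=17 → choose F9 (12).
From F9: L1=26, M7=29 → choose L1 (26).
From L1: M7=31 → choose M7 (31).
NN route 00 → L6 → F9 → L1 → M7 → 00 costs 96.
Optimal: 00 → F9 → M7 → L1 → L6 → 00 costs 86 (by enumerating all 12 distinct tours).
Excess = 96 − 86 = 10.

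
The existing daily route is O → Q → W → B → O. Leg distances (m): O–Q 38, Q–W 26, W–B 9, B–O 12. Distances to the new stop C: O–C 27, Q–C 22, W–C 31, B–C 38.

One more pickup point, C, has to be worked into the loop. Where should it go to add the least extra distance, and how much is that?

Adding 11 m by placing C on the O–Q leg.

Insertion cost between consecutive stops i–j is d(i,C) + d(C,j) − d(i,j):
  between O and Q: 27 + 22 − 38 = 11
  between Q and W: 22 + 31 − 26 = 27
  between W and B: 31 + 38 − 9 = 60
  between B and O: 38 + 27 − 12 = 53
Cheapest insertion is between O and Q, adding 11.
New total = 85 + 11 = 96.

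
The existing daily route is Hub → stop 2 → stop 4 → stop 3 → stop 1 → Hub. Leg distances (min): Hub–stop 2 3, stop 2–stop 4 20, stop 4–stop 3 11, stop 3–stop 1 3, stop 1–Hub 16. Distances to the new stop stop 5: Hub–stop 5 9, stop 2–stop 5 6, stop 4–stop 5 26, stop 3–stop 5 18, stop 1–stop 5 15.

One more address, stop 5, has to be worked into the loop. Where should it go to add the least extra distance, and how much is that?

Insertion cost between consecutive stops i–j is d(i,stop 5) + d(stop 5,j) − d(i,j):
  between Hub and stop 2: 9 + 6 − 3 = 12
  between stop 2 and stop 4: 6 + 26 − 20 = 12
  between stop 4 and stop 3: 26 + 18 − 11 = 33
  between stop 3 and stop 1: 18 + 15 − 3 = 30
  between stop 1 and Hub: 15 + 9 − 16 = 8
Cheapest insertion is between stop 1 and Hub, adding 8.
New total = 53 + 8 = 61.

+8 min — insert stop 5 between stop 1 and Hub.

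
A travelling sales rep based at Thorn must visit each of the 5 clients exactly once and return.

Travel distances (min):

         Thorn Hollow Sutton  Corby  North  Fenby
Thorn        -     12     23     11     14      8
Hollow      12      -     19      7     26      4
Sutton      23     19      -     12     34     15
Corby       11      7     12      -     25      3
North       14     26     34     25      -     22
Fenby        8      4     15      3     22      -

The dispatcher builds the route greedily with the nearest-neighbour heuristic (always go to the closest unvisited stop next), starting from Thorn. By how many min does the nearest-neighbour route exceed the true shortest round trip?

From Thorn: Fenby=8, Corby=11, Hollow=12, North=14, Sutton=23 → choose Fenby (8).
From Fenby: Corby=3, Hollow=4, Sutton=15, North=22 → choose Corby (3).
From Corby: Hollow=7, Sutton=12, North=25 → choose Hollow (7).
From Hollow: Sutton=19, North=26 → choose Sutton (19).
From Sutton: North=34 → choose North (34).
NN route Thorn → Fenby → Corby → Hollow → Sutton → North → Thorn costs 85.
Optimal: Thorn → Hollow → Fenby → Corby → Sutton → North → Thorn costs 79 (by enumerating all 60 distinct tours).
Excess = 85 − 79 = 6.

6 min longer than the optimal tour.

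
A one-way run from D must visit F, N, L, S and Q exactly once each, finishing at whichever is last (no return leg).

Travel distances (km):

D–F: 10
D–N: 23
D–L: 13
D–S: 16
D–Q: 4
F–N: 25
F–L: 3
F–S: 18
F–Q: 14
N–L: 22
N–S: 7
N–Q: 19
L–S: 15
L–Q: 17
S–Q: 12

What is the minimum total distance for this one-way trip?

There are 5! = 120 possible orderings.
D → F → N → L → S → Q: 10+25+22+15+12 = 84
D → F → N → L → Q → S: 10+25+22+17+12 = 86
D → F → N → S → L → Q: 10+25+7+15+17 = 74
D → F → N → S → Q → L: 10+25+7+12+17 = 71
D → F → N → Q → L → S: 10+25+19+17+15 = 86
D → F → N → Q → S → L: 10+25+19+12+15 = 81
D → F → L → N → S → Q: 10+3+22+7+12 = 54
D → F → L → N → Q → S: 10+3+22+19+12 = 66
D → F → L → S → N → Q: 10+3+15+7+19 = 54
D → F → L → S → Q → N: 10+3+15+12+19 = 59
D → F → L → Q → N → S: 10+3+17+19+7 = 56
D → F → L → Q → S → N: 10+3+17+12+7 = 49
D → F → S → N → L → Q: 10+18+7+22+17 = 74
D → F → S → N → Q → L: 10+18+7+19+17 = 71
… (106 more)
D → Q → F → L → S → N: 4+14+3+15+7 = 43  ← best
The minimum is 43.
One shortest path: D → Q → F → L → S → N.

Shortest open route: 43 km.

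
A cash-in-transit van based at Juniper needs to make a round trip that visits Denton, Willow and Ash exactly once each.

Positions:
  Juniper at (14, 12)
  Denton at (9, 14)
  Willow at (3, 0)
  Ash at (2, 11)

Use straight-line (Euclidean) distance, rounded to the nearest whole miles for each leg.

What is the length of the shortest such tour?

Juniper - Denton - Willow - Ash - Juniper: 5+15+11+12 = 43
Juniper - Denton - Ash - Willow - Juniper: 5+8+11+16 = 40
Juniper - Willow - Denton - Ash - Juniper: 16+15+8+12 = 51
The minimum is 40.
One optimal route: Juniper → Denton → Ash → Willow → Juniper (or its reverse).

40 miles — the shortest possible round trip.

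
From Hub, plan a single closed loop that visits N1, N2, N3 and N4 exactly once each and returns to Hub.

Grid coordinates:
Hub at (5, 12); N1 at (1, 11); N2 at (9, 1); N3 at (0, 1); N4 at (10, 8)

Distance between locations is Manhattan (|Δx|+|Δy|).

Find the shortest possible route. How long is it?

Minimum total distance: 42.

Hub → N1 → N2 → N3 → N4 → Hub: 5+18+9+17+9 = 58
Hub → N1 → N2 → N4 → N3 → Hub: 5+18+8+17+16 = 64
Hub → N1 → N3 → N2 → N4 → Hub: 5+11+9+8+9 = 42
Hub → N1 → N3 → N4 → N2 → Hub: 5+11+17+8+15 = 56
Hub → N1 → N4 → N2 → N3 → Hub: 5+12+8+9+16 = 50
Hub → N1 → N4 → N3 → N2 → Hub: 5+12+17+9+15 = 58
Hub → N2 → N1 → N3 → N4 → Hub: 15+18+11+17+9 = 70
Hub → N2 → N1 → N4 → N3 → Hub: 15+18+12+17+16 = 78
Hub → N2 → N3 → N1 → N4 → Hub: 15+9+11+12+9 = 56
Hub → N2 → N4 → N1 → N3 → Hub: 15+8+12+11+16 = 62
Hub → N3 → N1 → N2 → N4 → Hub: 16+11+18+8+9 = 62
Hub → N3 → N2 → N1 → N4 → Hub: 16+9+18+12+9 = 64
The minimum is 42.
One optimal route: Hub → N1 → N3 → N2 → N4 → Hub (or its reverse).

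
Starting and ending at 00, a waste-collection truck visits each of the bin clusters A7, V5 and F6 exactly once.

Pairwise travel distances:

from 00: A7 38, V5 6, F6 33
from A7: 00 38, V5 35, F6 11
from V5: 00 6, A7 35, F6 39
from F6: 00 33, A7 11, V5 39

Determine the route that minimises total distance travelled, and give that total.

There are 3 distinct closed tours to check (reversals are equivalent).
00 → A7 → V5 → F6 → 00: 38+35+39+33 = 145
00 → A7 → F6 → V5 → 00: 38+11+39+6 = 94
00 → V5 → A7 → F6 → 00: 6+35+11+33 = 85
The minimum is 85.
One optimal route: 00 → V5 → A7 → F6 → 00 (or its reverse).

Shortest round trip = 85.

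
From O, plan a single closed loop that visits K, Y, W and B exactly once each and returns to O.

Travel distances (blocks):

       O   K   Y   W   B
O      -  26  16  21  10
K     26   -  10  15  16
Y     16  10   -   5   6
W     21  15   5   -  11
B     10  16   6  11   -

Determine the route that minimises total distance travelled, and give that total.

With 4 stops there are 4!/2 = 12 distinct round trips (a route and its reverse cost the same).
O → K → Y → W → B → O: 26+10+5+11+10 = 62
O → K → Y → B → W → O: 26+10+6+11+21 = 74
O → K → W → Y → B → O: 26+15+5+6+10 = 62
O → K → W → B → Y → O: 26+15+11+6+16 = 74
O → K → B → Y → W → O: 26+16+6+5+21 = 74
O → K → B → W → Y → O: 26+16+11+5+16 = 74
O → Y → K → W → B → O: 16+10+15+11+10 = 62
O → Y → K → B → W → O: 16+10+16+11+21 = 74
O → Y → W → K → B → O: 16+5+15+16+10 = 62
O → Y → B → K → W → O: 16+6+16+15+21 = 74
O → W → K → Y → B → O: 21+15+10+6+10 = 62
O → W → Y → K → B → O: 21+5+10+16+10 = 62
The minimum is 62.
One optimal route: O → K → Y → W → B → O (or its reverse).

62 blocks — the shortest possible round trip.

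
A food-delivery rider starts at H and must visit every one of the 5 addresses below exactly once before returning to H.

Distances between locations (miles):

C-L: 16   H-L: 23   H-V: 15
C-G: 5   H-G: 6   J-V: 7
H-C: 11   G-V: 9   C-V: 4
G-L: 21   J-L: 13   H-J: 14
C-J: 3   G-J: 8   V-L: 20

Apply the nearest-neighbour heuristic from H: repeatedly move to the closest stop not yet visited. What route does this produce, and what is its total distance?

At H the remaining stops are G 6, C 11, J 14, V 15, L 23; go to G.
At G the remaining stops are C 5, J 8, V 9, L 21; go to C.
At C the remaining stops are J 3, V 4, L 16; go to J.
At J the remaining stops are V 7, L 13; go to V.
At V the remaining stops are L 20; go to L.
Return L→H: 23.
Total = 6 + 5 + 3 + 7 + 20 + 23 = 64.

64 miles along H → G → C → J → V → L → H.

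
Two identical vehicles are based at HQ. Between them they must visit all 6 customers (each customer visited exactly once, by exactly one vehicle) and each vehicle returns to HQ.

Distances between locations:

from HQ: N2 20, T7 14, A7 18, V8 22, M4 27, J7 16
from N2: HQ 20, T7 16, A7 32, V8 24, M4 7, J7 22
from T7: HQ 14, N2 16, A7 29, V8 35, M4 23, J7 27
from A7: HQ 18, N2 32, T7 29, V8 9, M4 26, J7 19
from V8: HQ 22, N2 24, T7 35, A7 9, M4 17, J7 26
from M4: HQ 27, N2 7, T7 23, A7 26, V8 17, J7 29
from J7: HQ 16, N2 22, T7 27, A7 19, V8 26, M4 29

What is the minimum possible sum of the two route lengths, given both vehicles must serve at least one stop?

There are 2^5 − 1 = 31 ways to divide the 6 stops into two non-empty groups. For each, the best each vehicle can do is its own shortest tour through its group:
  {N2} + {T7, A7, V8, M4, J7}: 40 + 98 = 138
  {T7} + {N2, A7, V8, M4, J7}: 28 + 88 = 116
  {N2, T7} + {A7, V8, M4, J7}: 50 + 88 = 138
  {A7} + {N2, T7, V8, M4, J7}: 36 + 96 = 132
  {N2, A7} + {T7, V8, M4, J7}: 70 + 96 = 166
  {T7, A7} + {N2, V8, M4, J7}: 61 + 84 = 145
  … (31 splits in total)
  {N2, T7, A7, V8, M4} + {J7}: 81 + 32 = 113  ← best
Best: vehicle 1 HQ → T7 → N2 → M4 → V8 → A7 → HQ = 81; vehicle 2 HQ → J7 → HQ = 32; combined 113.

113 — the smallest possible combined total.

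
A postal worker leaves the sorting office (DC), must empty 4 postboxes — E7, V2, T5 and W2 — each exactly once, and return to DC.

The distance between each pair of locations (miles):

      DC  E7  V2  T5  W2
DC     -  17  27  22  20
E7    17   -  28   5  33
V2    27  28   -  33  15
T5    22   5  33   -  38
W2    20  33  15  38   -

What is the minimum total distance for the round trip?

Minimum total distance: 90 miles.

With 4 stops there are 4!/2 = 12 distinct round trips (a route and its reverse cost the same).
DC-E7-V2-T5-W2-DC: 17+28+33+38+20 = 136
DC-E7-V2-W2-T5-DC: 17+28+15+38+22 = 120
DC-E7-T5-V2-W2-DC: 17+5+33+15+20 = 90
DC-E7-T5-W2-V2-DC: 17+5+38+15+27 = 102
DC-E7-W2-V2-T5-DC: 17+33+15+33+22 = 120
DC-E7-W2-T5-V2-DC: 17+33+38+33+27 = 148
DC-V2-E7-T5-W2-DC: 27+28+5+38+20 = 118
DC-V2-E7-W2-T5-DC: 27+28+33+38+22 = 148
DC-V2-T5-E7-W2-DC: 27+33+5+33+20 = 118
DC-V2-W2-E7-T5-DC: 27+15+33+5+22 = 102
DC-T5-E7-V2-W2-DC: 22+5+28+15+20 = 90
DC-T5-V2-E7-W2-DC: 22+33+28+33+20 = 136
The minimum is 90.
One optimal route: DC → E7 → T5 → V2 → W2 → DC (or its reverse).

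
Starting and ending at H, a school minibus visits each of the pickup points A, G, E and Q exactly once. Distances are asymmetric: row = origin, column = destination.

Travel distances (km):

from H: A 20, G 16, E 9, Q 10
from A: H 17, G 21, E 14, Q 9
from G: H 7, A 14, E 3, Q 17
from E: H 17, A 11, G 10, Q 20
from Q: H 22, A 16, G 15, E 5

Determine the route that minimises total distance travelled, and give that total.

51 km — the shortest possible round trip.

H-A-G-E-Q-H: 20+21+3+20+22 = 86
H-A-G-Q-E-H: 20+21+17+5+17 = 80
H-A-E-G-Q-H: 20+14+10+17+22 = 83
H-A-E-Q-G-H: 20+14+20+15+7 = 76
H-A-Q-G-E-H: 20+9+15+3+17 = 64
H-A-Q-E-G-H: 20+9+5+10+7 = 51
H-G-A-E-Q-H: 16+14+14+20+22 = 86
H-G-A-Q-E-H: 16+14+9+5+17 = 61
H-G-E-A-Q-H: 16+3+11+9+22 = 61
H-G-E-Q-A-H: 16+3+20+16+17 = 72
H-G-Q-A-E-H: 16+17+16+14+17 = 80
H-G-Q-E-A-H: 16+17+5+11+17 = 66
H-E-A-G-Q-H: 9+11+21+17+22 = 80
H-E-A-Q-G-H: 9+11+9+15+7 = 51
… (10 more)
The minimum is 51.
One optimal route: H → A → Q → E → G → H.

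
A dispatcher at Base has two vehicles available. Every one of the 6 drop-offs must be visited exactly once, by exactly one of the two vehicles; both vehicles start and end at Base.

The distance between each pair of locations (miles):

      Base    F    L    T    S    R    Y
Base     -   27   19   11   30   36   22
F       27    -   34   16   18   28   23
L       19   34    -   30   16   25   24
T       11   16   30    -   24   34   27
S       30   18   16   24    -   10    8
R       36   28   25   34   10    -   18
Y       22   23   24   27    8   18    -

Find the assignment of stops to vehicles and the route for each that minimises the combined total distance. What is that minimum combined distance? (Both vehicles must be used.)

There are 2^5 − 1 = 31 ways to divide the 6 stops into two non-empty groups. For each, the best each vehicle can do is its own shortest tour through its group:
  {F} + {L, T, S, R, Y}: 54 + 100 = 154
  {L} + {F, T, S, R, Y}: 38 + 95 = 133
  {F, L} + {T, S, R, Y}: 80 + 85 = 165
  {T} + {F, L, S, R, Y}: 22 + 112 = 134
  {F, T} + {L, S, R, Y}: 54 + 84 = 138
  {L, T} + {F, S, R, Y}: 60 + 95 = 155
  … (31 splits in total)
Best: vehicle 1 Base → L → Base = 38; vehicle 2 Base → T → F → S → R → Y → Base = 95; combined 133.

Minimum combined distance: 133 miles.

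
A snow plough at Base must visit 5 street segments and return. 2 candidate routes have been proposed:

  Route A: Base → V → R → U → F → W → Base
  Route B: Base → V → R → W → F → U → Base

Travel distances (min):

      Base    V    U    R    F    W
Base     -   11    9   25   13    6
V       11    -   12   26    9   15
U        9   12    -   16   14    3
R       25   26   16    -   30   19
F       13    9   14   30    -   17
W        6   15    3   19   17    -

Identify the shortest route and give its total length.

Shortest is Route A, total 90 min.

Route A: 11 + 26 + 16 + 14 + 17 + 6 = 90
Route B: 11 + 26 + 19 + 17 + 14 + 9 = 96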